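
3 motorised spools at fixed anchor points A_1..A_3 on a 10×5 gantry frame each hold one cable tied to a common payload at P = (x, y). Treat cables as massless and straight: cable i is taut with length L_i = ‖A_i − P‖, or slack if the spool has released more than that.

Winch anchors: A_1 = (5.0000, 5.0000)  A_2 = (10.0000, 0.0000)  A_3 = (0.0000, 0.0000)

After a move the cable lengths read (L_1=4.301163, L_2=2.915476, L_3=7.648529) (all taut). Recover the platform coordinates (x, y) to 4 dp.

(7.5000, 1.5000)

expand ‖A_i−P‖²=L_i² and subtract eq 1 (q_i ≔ ‖A_i‖²−L_i²)
q_1 = 25.0000+25.0000−18.5000 = 31.5000
eq1−eq2 → [-10.0000  10.0000]·P = -60.0000
eq1−eq3 → [10.0000  10.0000]·P = 90.0000
2×2 solve → P = (7.5000, 1.5000)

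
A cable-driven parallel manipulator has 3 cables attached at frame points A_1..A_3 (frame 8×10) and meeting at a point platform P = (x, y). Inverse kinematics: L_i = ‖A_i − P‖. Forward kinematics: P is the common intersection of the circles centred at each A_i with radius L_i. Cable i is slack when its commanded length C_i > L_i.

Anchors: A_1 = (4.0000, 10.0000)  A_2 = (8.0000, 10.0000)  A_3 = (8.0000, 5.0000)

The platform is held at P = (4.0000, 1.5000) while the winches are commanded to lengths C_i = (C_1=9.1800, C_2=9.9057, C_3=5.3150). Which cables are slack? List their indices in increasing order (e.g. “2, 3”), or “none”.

1, 2

cable 1: √((0.0000)²+(8.5000)²)=8.5000, C_1=9.1800: slack
cable 2: √((4.0000)²+(8.5000)²)=9.3941, C_2=9.9057: slack
cable 3: √((4.0000)²+(3.5000)²)=5.3151, C_3=5.3150: taut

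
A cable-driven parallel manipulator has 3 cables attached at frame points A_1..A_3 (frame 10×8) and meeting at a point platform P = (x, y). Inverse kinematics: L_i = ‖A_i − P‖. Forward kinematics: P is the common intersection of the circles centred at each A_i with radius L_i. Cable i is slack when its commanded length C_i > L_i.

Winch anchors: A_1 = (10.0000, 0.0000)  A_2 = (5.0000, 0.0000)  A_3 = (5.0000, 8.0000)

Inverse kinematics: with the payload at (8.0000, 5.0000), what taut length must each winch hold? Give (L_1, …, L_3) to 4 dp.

cable 1: Δx=2.0000, Δy=-5.0000; L_1 = √(Δx²+Δy²) = 5.3852
cable 2: Δx=-3.0000, Δy=-5.0000; L_2 = √(Δx²+Δy²) = 5.8310
cable 3: Δx=-3.0000, Δy=3.0000; L_3 = √(Δx²+Δy²) = 4.2426

(5.3852, 5.8310, 4.2426)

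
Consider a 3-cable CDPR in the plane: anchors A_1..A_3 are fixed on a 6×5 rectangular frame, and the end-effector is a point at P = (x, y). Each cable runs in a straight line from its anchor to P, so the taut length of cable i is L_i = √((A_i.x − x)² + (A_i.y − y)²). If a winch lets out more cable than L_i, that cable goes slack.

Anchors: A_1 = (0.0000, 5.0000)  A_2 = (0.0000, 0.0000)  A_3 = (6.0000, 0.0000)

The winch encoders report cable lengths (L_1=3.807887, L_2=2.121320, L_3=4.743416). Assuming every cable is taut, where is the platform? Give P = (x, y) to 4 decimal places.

circle eqns → linear via eq_j − eq_1; set c_j = A_j·A_j − L_j²
c_1 = 0.0000+25.0000−14.5000 = 10.5000
0.0000·x + 10.0000·y = c_1−c_2 = 15.0000
-12.0000·x + 10.0000·y = c_1−c_3 = -3.0000
solve first two rows → x=1.5000, y=1.5000

(1.5000, 1.5000)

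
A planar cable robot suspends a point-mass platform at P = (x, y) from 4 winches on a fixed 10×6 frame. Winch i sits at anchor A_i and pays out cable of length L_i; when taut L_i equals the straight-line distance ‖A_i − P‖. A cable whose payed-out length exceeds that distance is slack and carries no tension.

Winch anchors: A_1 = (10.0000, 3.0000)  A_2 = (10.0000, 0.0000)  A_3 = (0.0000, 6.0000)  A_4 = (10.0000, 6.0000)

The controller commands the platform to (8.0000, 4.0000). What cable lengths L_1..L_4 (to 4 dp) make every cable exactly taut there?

(2.2361, 4.4721, 8.2462, 2.8284)

L_1: Δ = A_1−P = (2.0000, -1.0000) → ‖Δ‖ = √5.0000 = 2.2361
L_2: Δ = A_2−P = (2.0000, -4.0000) → ‖Δ‖ = √20.0000 = 4.4721
L_3: Δ = A_3−P = (-8.0000, 2.0000) → ‖Δ‖ = √68.0000 = 8.2462
L_4: Δ = A_4−P = (2.0000, 2.0000) → ‖Δ‖ = √8.0000 = 2.8284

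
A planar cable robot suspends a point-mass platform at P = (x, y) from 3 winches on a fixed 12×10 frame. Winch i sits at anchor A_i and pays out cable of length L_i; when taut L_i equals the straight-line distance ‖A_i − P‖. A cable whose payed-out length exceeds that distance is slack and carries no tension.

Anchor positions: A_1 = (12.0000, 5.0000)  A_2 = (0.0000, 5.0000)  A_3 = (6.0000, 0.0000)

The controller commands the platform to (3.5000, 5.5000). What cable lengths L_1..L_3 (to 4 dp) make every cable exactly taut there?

cable 1: Δx=8.5000, Δy=-0.5000; L_1 = √(Δx²+Δy²) = 8.5147
cable 2: Δx=-3.5000, Δy=-0.5000; L_2 = √(Δx²+Δy²) = 3.5355
cable 3: Δx=2.5000, Δy=-5.5000; L_3 = √(Δx²+Δy²) = 6.0415

(8.5147, 3.5355, 6.0415)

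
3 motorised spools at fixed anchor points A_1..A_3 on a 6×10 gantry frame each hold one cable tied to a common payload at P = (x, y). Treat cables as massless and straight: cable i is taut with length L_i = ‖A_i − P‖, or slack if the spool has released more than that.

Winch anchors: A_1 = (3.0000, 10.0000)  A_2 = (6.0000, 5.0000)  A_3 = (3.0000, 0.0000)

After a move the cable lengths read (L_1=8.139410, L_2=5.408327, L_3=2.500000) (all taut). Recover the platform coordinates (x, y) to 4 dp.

(1.5000, 2.0000)

each cable: (A_i−P)·(A_i−P) = L_i²; let q_i = ‖A_i‖²−L_i²
q_1 = 9.0000+100.0000−66.2500 = 42.7500
row 1: -6.0000x + 10.0000y = 11.0000  (q_2=31.7500)
row 2: 0.0000x + 20.0000y = 40.0000  (q_3=2.7500)
Cramer on rows 1–2 → x = 1.5000, y = 2.0000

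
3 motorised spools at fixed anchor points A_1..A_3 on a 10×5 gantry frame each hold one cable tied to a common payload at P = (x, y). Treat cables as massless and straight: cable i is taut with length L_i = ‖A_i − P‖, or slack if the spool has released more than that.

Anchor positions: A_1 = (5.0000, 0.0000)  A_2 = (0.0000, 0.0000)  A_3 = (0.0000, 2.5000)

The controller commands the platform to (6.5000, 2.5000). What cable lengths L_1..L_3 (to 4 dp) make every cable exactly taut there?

L_1 = √((5.0000−6.5000)² + (0.0000−2.5000)²) = 2.9155
L_2 = √((0.0000−6.5000)² + (0.0000−2.5000)²) = 6.9642
L_3 = √((0.0000−6.5000)² + (2.5000−2.5000)²) = 6.5000

(2.9155, 6.9642, 6.5000)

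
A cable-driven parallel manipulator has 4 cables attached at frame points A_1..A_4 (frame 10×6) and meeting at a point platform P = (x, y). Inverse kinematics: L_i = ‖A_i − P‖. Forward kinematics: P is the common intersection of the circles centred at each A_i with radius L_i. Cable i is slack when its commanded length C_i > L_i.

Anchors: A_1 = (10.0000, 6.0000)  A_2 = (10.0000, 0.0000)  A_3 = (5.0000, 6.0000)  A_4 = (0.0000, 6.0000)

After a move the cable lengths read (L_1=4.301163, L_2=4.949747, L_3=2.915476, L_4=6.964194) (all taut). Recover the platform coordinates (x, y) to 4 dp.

each cable: (A_i−P)·(A_i−P) = L_i²; let k_i = ‖A_i‖²−L_i²
k_1 = 100.0000+36.0000−18.5000 = 117.5000
row 1: 0.0000x + 12.0000y = 42.0000  (k_2=75.5000)
row 2: 10.0000x + 0.0000y = 65.0000  (k_3=52.5000)
row 3: 20.0000x + 0.0000y = 130.0000  (k_4=-12.5000)
Cramer on rows 1–2 → x = 6.5000, y = 3.5000
check cable 4: ‖A_4−P‖² = 48.5000 ≈ L_4² = 48.5000 ✓

(6.5000, 3.5000)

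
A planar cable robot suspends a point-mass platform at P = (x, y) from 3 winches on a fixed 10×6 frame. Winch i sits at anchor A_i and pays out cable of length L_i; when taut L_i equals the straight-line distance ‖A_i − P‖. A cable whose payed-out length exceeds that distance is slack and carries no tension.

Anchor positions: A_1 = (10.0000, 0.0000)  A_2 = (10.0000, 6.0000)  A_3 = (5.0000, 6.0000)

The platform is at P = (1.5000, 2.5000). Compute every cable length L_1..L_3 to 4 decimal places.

(8.8600, 9.1924, 4.9497)

L_1 = √((10.0000−1.5000)² + (0.0000−2.5000)²) = 8.8600
L_2 = √((10.0000−1.5000)² + (6.0000−2.5000)²) = 9.1924
L_3 = √((5.0000−1.5000)² + (6.0000−2.5000)²) = 4.9497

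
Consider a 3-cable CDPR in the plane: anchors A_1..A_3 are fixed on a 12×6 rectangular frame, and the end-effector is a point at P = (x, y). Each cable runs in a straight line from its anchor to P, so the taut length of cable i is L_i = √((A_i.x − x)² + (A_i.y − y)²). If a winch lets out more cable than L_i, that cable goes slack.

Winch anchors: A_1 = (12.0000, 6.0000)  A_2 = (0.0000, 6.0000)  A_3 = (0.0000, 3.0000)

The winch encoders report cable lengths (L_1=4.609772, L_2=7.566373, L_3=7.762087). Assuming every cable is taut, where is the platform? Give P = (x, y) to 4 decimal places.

(7.5000, 5.0000)

each cable: (A_i−P)·(A_i−P) = L_i²; let c_i = ‖A_i‖²−L_i²
c_1 = 144.0000+36.0000−21.2500 = 158.7500
row 1: 24.0000x + 0.0000y = 180.0000  (c_2=-21.2500)
row 2: 24.0000x + 6.0000y = 210.0000  (c_3=-51.2500)
Cramer on rows 1–2 → x = 7.5000, y = 5.0000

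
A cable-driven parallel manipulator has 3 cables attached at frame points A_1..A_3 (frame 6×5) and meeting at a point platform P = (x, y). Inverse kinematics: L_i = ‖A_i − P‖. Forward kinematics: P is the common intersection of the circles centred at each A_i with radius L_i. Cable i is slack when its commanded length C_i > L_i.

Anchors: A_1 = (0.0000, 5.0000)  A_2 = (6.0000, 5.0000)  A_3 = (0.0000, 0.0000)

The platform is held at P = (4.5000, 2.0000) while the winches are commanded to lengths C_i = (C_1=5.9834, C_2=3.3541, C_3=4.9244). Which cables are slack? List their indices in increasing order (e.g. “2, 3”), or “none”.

1

cable 1: L_1 = ‖A_1−P‖ = 5.4083;  C_1 = 5.9834 → slack
cable 2: L_2 = ‖A_2−P‖ = 3.3541;  C_2 = 3.3541 → taut
cable 3: L_3 = ‖A_3−P‖ = 4.9244;  C_3 = 4.9244 → taut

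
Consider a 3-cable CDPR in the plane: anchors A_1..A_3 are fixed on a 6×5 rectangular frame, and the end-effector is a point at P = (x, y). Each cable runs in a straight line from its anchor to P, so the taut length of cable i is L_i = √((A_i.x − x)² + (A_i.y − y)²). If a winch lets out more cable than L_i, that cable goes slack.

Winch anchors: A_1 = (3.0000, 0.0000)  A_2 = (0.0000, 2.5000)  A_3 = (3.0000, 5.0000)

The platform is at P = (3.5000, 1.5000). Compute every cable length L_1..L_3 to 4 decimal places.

(1.5811, 3.6401, 3.5355)

L_1: Δ = A_1−P = (-0.5000, -1.5000) → ‖Δ‖ = √2.5000 = 1.5811
L_2: Δ = A_2−P = (-3.5000, 1.0000) → ‖Δ‖ = √13.2500 = 3.6401
L_3: Δ = A_3−P = (-0.5000, 3.5000) → ‖Δ‖ = √12.5000 = 3.5355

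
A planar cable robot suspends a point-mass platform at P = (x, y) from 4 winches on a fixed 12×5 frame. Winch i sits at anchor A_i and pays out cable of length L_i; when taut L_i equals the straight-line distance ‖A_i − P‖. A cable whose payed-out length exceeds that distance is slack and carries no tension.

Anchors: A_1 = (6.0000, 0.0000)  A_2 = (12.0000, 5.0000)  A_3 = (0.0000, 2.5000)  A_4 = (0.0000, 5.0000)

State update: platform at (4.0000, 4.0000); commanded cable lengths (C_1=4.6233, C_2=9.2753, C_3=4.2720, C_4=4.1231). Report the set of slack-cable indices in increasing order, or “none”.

cable 1: L_1 = ‖A_1−P‖ = 4.4721;  C_1 = 4.6233 → slack
cable 2: L_2 = ‖A_2−P‖ = 8.0623;  C_2 = 9.2753 → slack
cable 3: L_3 = ‖A_3−P‖ = 4.2720;  C_3 = 4.2720 → taut
cable 4: L_4 = ‖A_4−P‖ = 4.1231;  C_4 = 4.1231 → taut

1, 2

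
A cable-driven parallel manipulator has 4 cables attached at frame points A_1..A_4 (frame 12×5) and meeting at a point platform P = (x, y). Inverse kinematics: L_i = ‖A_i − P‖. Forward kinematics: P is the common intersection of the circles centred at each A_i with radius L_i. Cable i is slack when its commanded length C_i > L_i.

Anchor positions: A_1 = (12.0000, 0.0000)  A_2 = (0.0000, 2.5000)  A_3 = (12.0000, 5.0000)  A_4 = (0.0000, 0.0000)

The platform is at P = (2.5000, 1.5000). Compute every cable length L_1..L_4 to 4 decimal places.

cable 1: Δx=9.5000, Δy=-1.5000; L_1 = √(Δx²+Δy²) = 9.6177
cable 2: Δx=-2.5000, Δy=1.0000; L_2 = √(Δx²+Δy²) = 2.6926
cable 3: Δx=9.5000, Δy=3.5000; L_3 = √(Δx²+Δy²) = 10.1242
cable 4: Δx=-2.5000, Δy=-1.5000; L_4 = √(Δx²+Δy²) = 2.9155

(9.6177, 2.6926, 10.1242, 2.9155)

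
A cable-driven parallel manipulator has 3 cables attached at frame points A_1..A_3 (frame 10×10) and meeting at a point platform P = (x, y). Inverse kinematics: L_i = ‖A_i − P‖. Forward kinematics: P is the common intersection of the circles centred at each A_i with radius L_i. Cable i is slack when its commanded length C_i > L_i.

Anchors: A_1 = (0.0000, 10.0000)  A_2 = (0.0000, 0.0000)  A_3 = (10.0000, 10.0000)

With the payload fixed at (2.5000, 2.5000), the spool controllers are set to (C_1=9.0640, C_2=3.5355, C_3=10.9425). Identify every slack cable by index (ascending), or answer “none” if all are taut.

1, 3

i=1: geometric 7.9057 vs commanded 9.0640 ⇒ slack
i=2: geometric 3.5355 vs commanded 3.5355 ⇒ taut
i=3: geometric 10.6066 vs commanded 10.9425 ⇒ slack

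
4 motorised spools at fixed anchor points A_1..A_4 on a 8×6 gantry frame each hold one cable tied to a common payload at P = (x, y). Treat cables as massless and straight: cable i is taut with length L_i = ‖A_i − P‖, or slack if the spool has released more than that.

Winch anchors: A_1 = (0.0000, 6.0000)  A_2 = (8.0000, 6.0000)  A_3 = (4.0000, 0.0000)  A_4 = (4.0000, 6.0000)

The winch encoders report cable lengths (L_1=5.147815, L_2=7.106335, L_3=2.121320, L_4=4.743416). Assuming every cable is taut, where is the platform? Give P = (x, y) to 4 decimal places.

(2.5000, 1.5000)

expand ‖A_i−P‖²=L_i² and subtract eq 1 (k_i ≔ ‖A_i‖²−L_i²)
k_1 = 0.0000+36.0000−26.5000 = 9.5000
eq1−eq2 → [-16.0000  0.0000]·P = -40.0000
eq1−eq3 → [-8.0000  12.0000]·P = -2.0000
eq1−eq4 → [-8.0000  0.0000]·P = -20.0000
2×2 solve → P = (2.5000, 1.5000)
check cable 4: ‖A_4−P‖² = 22.5000 ≈ L_4² = 22.5000 ✓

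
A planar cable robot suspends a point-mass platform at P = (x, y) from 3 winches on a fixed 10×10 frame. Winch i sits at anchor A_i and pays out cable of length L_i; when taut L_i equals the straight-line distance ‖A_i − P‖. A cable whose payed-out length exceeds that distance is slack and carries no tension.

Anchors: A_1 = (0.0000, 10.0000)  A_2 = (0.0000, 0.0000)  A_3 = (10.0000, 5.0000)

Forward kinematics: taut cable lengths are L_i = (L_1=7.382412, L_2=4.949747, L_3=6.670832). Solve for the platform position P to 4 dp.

expand ‖A_i−P‖²=L_i² and subtract eq 1 (k_i ≔ ‖A_i‖²−L_i²)
k_1 = 0.0000+100.0000−54.5000 = 45.5000
eq1−eq2 → [0.0000  20.0000]·P = 70.0000
eq1−eq3 → [-20.0000  10.0000]·P = -35.0000
2×2 solve → P = (3.5000, 3.5000)

(3.5000, 3.5000)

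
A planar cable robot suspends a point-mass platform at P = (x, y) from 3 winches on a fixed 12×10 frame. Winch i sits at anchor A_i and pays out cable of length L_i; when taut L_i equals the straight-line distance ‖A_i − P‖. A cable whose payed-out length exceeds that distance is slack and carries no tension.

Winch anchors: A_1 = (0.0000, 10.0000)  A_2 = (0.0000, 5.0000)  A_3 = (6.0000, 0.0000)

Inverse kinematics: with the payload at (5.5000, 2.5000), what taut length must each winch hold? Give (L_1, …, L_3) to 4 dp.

(9.3005, 6.0415, 2.5495)

L_1: Δ = A_1−P = (-5.5000, 7.5000) → ‖Δ‖ = √86.5000 = 9.3005
L_2: Δ = A_2−P = (-5.5000, 2.5000) → ‖Δ‖ = √36.5000 = 6.0415
L_3: Δ = A_3−P = (0.5000, -2.5000) → ‖Δ‖ = √6.5000 = 2.5495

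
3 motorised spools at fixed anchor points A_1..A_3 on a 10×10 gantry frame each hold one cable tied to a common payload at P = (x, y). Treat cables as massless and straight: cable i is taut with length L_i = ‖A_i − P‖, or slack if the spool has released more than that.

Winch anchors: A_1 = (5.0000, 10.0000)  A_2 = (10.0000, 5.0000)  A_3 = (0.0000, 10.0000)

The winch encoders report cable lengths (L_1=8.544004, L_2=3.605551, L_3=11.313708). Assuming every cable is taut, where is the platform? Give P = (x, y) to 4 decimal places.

(8.0000, 2.0000)

each cable: (A_i−P)·(A_i−P) = L_i²; let q_i = ‖A_i‖²−L_i²
q_1 = 25.0000+100.0000−73.0000 = 52.0000
row 1: -10.0000x + 10.0000y = -60.0000  (q_2=112.0000)
row 2: 10.0000x + 0.0000y = 80.0000  (q_3=-28.0000)
Cramer on rows 1–2 → x = 8.0000, y = 2.0000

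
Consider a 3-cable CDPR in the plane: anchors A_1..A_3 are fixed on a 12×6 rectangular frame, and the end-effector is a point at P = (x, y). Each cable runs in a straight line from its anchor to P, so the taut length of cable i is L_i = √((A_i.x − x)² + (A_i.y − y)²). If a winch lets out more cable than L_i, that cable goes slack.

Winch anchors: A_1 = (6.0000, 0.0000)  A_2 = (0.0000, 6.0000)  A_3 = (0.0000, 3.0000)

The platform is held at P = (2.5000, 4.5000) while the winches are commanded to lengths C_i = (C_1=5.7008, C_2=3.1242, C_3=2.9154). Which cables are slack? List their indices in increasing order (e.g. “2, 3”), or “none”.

cable 1: L_1 = ‖A_1−P‖ = 5.7009;  C_1 = 5.7008 → taut
cable 2: L_2 = ‖A_2−P‖ = 2.9155;  C_2 = 3.1242 → slack
cable 3: L_3 = ‖A_3−P‖ = 2.9155;  C_3 = 2.9154 → taut

2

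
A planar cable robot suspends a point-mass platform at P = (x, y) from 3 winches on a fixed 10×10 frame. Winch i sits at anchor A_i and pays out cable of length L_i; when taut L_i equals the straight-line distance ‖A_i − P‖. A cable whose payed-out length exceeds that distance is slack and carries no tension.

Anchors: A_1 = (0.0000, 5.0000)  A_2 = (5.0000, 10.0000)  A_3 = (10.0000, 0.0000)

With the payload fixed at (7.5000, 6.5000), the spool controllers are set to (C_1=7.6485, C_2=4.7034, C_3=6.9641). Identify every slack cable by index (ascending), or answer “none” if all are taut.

cable 1: √((-7.5000)²+(-1.5000)²)=7.6485, C_1=7.6485: taut
cable 2: √((-2.5000)²+(3.5000)²)=4.3012, C_2=4.7034: slack
cable 3: √((2.5000)²+(-6.5000)²)=6.9642, C_3=6.9641: taut

2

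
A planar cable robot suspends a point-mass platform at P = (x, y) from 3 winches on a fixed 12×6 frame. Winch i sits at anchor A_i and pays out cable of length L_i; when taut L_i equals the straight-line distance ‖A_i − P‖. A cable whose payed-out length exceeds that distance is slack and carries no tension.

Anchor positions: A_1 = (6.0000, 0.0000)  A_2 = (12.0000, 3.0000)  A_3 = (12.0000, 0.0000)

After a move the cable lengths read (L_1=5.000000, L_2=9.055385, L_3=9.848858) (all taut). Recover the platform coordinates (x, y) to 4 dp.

(3.0000, 4.0000)

each cable: (A_i−P)·(A_i−P) = L_i²; let c_i = ‖A_i‖²−L_i²
c_1 = 36.0000+0.0000−25.0000 = 11.0000
row 1: -12.0000x − 6.0000y = -60.0000  (c_2=71.0000)
row 2: -12.0000x + 0.0000y = -36.0000  (c_3=47.0000)
Cramer on rows 1–2 → x = 3.0000, y = 4.0000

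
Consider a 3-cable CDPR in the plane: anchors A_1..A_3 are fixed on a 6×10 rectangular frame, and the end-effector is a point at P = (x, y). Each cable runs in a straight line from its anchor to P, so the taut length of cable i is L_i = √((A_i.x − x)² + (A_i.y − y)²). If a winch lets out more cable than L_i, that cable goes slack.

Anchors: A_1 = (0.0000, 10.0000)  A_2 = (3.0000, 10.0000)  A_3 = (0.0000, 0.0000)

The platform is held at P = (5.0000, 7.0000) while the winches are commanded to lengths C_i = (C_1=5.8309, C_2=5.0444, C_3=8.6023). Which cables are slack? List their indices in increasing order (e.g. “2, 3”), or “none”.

2

i=1: geometric 5.8310 vs commanded 5.8309 ⇒ taut
i=2: geometric 3.6056 vs commanded 5.0444 ⇒ slack
i=3: geometric 8.6023 vs commanded 8.6023 ⇒ taut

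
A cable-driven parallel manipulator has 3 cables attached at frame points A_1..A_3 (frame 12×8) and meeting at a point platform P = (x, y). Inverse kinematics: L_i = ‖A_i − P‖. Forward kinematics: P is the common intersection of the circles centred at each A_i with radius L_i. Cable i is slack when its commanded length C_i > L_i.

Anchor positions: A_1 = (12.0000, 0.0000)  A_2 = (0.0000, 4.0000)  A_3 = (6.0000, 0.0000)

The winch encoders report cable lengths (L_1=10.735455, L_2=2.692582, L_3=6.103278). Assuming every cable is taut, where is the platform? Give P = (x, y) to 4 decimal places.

(2.5000, 5.0000)

each cable: (A_i−P)·(A_i−P) = L_i²; let c_i = ‖A_i‖²−L_i²
c_1 = 144.0000+0.0000−115.2500 = 28.7500
row 1: 24.0000x − 8.0000y = 20.0000  (c_2=8.7500)
row 2: 12.0000x + 0.0000y = 30.0000  (c_3=-1.2500)
Cramer on rows 1–2 → x = 2.5000, y = 5.0000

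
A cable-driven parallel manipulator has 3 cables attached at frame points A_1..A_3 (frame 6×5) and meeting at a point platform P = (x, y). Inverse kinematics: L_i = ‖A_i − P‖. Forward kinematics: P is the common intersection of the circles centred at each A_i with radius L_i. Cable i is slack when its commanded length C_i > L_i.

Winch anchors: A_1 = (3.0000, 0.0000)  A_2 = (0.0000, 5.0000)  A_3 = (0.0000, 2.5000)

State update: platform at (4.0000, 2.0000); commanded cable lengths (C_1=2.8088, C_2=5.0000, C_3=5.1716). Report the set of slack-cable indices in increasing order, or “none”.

i=1: geometric 2.2361 vs commanded 2.8088 ⇒ slack
i=2: geometric 5.0000 vs commanded 5.0000 ⇒ taut
i=3: geometric 4.0311 vs commanded 5.1716 ⇒ slack

1, 3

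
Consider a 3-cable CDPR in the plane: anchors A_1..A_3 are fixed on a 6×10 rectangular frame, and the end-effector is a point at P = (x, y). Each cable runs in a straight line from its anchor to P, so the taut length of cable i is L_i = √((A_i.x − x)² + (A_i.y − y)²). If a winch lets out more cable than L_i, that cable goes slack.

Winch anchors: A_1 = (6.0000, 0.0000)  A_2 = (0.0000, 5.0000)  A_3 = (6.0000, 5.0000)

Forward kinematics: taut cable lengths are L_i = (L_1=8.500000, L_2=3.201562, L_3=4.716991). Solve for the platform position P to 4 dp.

expand ‖A_i−P‖²=L_i² and subtract eq 1 (c_i ≔ ‖A_i‖²−L_i²)
c_1 = 36.0000+0.0000−72.2500 = -36.2500
eq1−eq2 → [12.0000  -10.0000]·P = -51.0000
eq1−eq3 → [0.0000  -10.0000]·P = -75.0000
2×2 solve → P = (2.0000, 7.5000)

(2.0000, 7.5000)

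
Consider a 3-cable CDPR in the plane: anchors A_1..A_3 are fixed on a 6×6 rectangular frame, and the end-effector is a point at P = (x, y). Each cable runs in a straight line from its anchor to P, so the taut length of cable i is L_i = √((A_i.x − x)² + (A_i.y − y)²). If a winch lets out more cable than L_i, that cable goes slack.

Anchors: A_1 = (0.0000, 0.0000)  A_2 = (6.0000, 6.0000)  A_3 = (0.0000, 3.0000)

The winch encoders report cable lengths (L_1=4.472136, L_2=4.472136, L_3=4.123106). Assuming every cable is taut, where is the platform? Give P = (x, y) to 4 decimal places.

(4.0000, 2.0000)

expand ‖A_i−P‖²=L_i² and subtract eq 1 (q_i ≔ ‖A_i‖²−L_i²)
q_1 = 0.0000+0.0000−20.0000 = -20.0000
eq1−eq2 → [-12.0000  -12.0000]·P = -72.0000
eq1−eq3 → [0.0000  -6.0000]·P = -12.0000
2×2 solve → P = (4.0000, 2.0000)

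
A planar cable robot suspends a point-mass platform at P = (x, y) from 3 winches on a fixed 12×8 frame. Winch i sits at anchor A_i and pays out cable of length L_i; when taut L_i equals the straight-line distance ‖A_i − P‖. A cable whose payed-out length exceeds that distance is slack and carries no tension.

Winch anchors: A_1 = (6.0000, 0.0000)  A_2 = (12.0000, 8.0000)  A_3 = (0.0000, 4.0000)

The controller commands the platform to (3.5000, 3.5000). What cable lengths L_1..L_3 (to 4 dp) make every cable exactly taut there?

cable 1: Δx=2.5000, Δy=-3.5000; L_1 = √(Δx²+Δy²) = 4.3012
cable 2: Δx=8.5000, Δy=4.5000; L_2 = √(Δx²+Δy²) = 9.6177
cable 3: Δx=-3.5000, Δy=0.5000; L_3 = √(Δx²+Δy²) = 3.5355

(4.3012, 9.6177, 3.5355)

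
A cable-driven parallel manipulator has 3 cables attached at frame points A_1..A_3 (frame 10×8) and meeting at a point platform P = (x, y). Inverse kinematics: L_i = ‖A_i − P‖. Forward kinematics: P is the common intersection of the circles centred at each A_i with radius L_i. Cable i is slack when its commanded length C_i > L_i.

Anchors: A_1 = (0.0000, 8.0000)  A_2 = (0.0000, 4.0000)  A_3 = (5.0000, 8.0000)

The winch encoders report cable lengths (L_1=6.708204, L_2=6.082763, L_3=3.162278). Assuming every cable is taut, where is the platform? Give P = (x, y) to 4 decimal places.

expand ‖A_i−P‖²=L_i² and subtract eq 1 (c_i ≔ ‖A_i‖²−L_i²)
c_1 = 0.0000+64.0000−45.0000 = 19.0000
eq1−eq2 → [0.0000  8.0000]·P = 40.0000
eq1−eq3 → [-10.0000  0.0000]·P = -60.0000
2×2 solve → P = (6.0000, 5.0000)

(6.0000, 5.0000)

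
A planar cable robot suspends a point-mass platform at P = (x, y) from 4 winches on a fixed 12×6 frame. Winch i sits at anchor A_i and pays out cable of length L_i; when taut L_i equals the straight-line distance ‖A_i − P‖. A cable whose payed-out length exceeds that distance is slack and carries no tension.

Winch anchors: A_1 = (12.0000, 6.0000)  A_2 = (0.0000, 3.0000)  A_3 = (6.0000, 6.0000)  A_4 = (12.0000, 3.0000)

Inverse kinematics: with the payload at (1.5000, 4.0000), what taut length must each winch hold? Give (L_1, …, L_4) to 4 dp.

(10.6888, 1.8028, 4.9244, 10.5475)

L_1 = √((12.0000−1.5000)² + (6.0000−4.0000)²) = 10.6888
L_2 = √((0.0000−1.5000)² + (3.0000−4.0000)²) = 1.8028
L_3 = √((6.0000−1.5000)² + (6.0000−4.0000)²) = 4.9244
L_4 = √((12.0000−1.5000)² + (3.0000−4.0000)²) = 10.5475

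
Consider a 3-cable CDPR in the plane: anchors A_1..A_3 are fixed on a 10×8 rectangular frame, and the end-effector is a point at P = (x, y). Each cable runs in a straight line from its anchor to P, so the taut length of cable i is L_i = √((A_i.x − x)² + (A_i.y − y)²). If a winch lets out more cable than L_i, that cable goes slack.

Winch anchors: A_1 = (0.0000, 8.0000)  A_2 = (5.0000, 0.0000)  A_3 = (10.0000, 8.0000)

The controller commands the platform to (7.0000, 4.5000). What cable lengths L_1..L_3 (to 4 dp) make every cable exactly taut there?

cable 1: Δx=-7.0000, Δy=3.5000; L_1 = √(Δx²+Δy²) = 7.8262
cable 2: Δx=-2.0000, Δy=-4.5000; L_2 = √(Δx²+Δy²) = 4.9244
cable 3: Δx=3.0000, Δy=3.5000; L_3 = √(Δx²+Δy²) = 4.6098

(7.8262, 4.9244, 4.6098)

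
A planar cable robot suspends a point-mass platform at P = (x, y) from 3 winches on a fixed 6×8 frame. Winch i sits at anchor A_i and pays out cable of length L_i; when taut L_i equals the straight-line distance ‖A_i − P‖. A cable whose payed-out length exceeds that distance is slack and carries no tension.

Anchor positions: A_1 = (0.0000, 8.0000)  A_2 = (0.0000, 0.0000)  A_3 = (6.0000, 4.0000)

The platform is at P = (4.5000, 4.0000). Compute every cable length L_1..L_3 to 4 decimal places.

(6.0208, 6.0208, 1.5000)

L_1 = √((0.0000−4.5000)² + (8.0000−4.0000)²) = 6.0208
L_2 = √((0.0000−4.5000)² + (0.0000−4.0000)²) = 6.0208
L_3 = √((6.0000−4.5000)² + (4.0000−4.0000)²) = 1.5000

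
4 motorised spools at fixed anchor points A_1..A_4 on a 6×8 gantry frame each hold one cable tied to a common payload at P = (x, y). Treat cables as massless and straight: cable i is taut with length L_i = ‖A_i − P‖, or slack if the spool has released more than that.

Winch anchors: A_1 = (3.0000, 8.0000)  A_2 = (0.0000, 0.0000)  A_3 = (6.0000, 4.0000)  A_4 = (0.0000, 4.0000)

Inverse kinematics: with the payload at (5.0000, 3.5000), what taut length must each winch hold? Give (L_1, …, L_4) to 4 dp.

L_1: Δ = A_1−P = (-2.0000, 4.5000) → ‖Δ‖ = √24.2500 = 4.9244
L_2: Δ = A_2−P = (-5.0000, -3.5000) → ‖Δ‖ = √37.2500 = 6.1033
L_3: Δ = A_3−P = (1.0000, 0.5000) → ‖Δ‖ = √1.2500 = 1.1180
L_4: Δ = A_4−P = (-5.0000, 0.5000) → ‖Δ‖ = √25.2500 = 5.0249

(4.9244, 6.1033, 1.1180, 5.0249)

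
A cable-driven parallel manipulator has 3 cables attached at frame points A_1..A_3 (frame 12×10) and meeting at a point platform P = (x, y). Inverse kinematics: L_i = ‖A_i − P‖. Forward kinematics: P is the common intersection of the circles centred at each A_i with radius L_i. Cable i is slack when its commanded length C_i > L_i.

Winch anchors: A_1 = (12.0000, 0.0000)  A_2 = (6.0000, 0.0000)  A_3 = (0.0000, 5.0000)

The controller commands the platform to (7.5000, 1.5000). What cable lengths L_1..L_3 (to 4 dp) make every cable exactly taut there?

cable 1: Δx=4.5000, Δy=-1.5000; L_1 = √(Δx²+Δy²) = 4.7434
cable 2: Δx=-1.5000, Δy=-1.5000; L_2 = √(Δx²+Δy²) = 2.1213
cable 3: Δx=-7.5000, Δy=3.5000; L_3 = √(Δx²+Δy²) = 8.2765

(4.7434, 2.1213, 8.2765)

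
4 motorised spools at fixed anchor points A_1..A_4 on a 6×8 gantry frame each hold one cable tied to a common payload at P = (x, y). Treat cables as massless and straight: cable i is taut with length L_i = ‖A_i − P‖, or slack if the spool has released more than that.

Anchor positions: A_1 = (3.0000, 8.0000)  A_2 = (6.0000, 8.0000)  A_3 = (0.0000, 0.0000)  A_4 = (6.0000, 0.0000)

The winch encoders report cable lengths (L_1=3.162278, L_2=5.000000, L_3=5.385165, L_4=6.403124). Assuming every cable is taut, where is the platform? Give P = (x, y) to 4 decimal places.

circle eqns → linear via eq_j − eq_1; set q_j = A_j·A_j − L_j²
q_1 = 9.0000+64.0000−10.0000 = 63.0000
-6.0000·x + 0.0000·y = q_1−q_2 = -12.0000
6.0000·x + 16.0000·y = q_1−q_3 = 92.0000
-6.0000·x + 16.0000·y = q_1−q_4 = 68.0000
solve first two rows → x=2.0000, y=5.0000
check cable 4: ‖A_4−P‖² = 41.0000 ≈ L_4² = 41.0000 ✓

(2.0000, 5.0000)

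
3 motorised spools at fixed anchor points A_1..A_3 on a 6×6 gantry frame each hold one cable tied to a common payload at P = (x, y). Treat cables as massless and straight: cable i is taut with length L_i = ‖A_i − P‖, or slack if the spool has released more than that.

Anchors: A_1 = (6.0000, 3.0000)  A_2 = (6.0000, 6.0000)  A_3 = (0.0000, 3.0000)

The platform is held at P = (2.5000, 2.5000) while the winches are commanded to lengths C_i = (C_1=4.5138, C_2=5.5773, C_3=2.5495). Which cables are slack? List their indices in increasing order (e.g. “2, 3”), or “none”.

1, 2

cable 1: √((3.5000)²+(0.5000)²)=3.5355, C_1=4.5138: slack
cable 2: √((3.5000)²+(3.5000)²)=4.9497, C_2=5.5773: slack
cable 3: √((-2.5000)²+(0.5000)²)=2.5495, C_3=2.5495: taut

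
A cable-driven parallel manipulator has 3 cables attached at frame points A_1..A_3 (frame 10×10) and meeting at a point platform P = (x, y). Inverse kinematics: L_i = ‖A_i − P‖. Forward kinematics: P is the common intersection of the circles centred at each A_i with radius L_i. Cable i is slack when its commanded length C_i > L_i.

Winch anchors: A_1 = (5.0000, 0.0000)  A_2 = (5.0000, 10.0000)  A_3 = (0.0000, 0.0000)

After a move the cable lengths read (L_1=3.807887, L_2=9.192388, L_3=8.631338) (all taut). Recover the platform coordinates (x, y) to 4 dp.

each cable: (A_i−P)·(A_i−P) = L_i²; let q_i = ‖A_i‖²−L_i²
q_1 = 25.0000+0.0000−14.5000 = 10.5000
row 1: 0.0000x − 20.0000y = -30.0000  (q_2=40.5000)
row 2: 10.0000x + 0.0000y = 85.0000  (q_3=-74.5000)
Cramer on rows 1–2 → x = 8.5000, y = 1.5000

(8.5000, 1.5000)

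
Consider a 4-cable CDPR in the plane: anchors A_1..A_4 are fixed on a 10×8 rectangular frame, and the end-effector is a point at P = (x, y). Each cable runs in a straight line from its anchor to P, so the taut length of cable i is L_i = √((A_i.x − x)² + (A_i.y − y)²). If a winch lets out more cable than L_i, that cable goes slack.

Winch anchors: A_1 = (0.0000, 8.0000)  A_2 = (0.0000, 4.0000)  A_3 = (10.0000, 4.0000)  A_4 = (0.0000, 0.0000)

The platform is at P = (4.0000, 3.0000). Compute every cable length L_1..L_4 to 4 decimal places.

(6.4031, 4.1231, 6.0828, 5.0000)

L_1: Δ = A_1−P = (-4.0000, 5.0000) → ‖Δ‖ = √41.0000 = 6.4031
L_2: Δ = A_2−P = (-4.0000, 1.0000) → ‖Δ‖ = √17.0000 = 4.1231
L_3: Δ = A_3−P = (6.0000, 1.0000) → ‖Δ‖ = √37.0000 = 6.0828
L_4: Δ = A_4−P = (-4.0000, -3.0000) → ‖Δ‖ = √25.0000 = 5.0000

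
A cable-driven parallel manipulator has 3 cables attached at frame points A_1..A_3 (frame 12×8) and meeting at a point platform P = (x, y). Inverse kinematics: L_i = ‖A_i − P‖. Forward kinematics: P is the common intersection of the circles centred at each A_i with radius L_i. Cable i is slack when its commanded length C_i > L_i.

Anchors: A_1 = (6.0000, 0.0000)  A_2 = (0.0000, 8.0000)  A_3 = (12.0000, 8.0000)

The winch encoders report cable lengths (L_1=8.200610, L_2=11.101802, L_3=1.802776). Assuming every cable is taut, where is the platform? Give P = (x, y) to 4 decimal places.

(11.0000, 6.5000)

expand ‖A_i−P‖²=L_i² and subtract eq 1 (k_i ≔ ‖A_i‖²−L_i²)
k_1 = 36.0000+0.0000−67.2500 = -31.2500
eq1−eq2 → [12.0000  -16.0000]·P = 28.0000
eq1−eq3 → [-12.0000  -16.0000]·P = -236.0000
2×2 solve → P = (11.0000, 6.5000)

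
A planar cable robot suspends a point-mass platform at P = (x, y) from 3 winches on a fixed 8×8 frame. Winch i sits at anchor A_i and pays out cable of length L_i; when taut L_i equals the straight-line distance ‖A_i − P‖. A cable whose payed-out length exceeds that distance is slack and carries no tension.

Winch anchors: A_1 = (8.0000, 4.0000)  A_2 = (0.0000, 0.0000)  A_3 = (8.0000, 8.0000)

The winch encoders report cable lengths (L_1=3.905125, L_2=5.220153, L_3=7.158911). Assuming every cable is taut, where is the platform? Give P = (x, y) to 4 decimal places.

(5.0000, 1.5000)

each cable: (A_i−P)·(A_i−P) = L_i²; let k_i = ‖A_i‖²−L_i²
k_1 = 64.0000+16.0000−15.2500 = 64.7500
row 1: 16.0000x + 8.0000y = 92.0000  (k_2=-27.2500)
row 2: 0.0000x − 8.0000y = -12.0000  (k_3=76.7500)
Cramer on rows 1–2 → x = 5.0000, y = 1.5000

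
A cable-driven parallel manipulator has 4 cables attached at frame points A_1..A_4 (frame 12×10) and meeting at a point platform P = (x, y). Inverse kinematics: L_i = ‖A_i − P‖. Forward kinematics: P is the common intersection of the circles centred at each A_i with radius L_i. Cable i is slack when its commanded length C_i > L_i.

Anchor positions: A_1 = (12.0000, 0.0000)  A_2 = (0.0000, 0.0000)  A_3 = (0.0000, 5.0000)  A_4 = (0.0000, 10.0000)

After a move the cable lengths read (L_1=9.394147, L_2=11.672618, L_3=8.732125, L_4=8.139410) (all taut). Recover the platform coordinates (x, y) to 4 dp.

(8.0000, 8.5000)

circle eqns → linear via eq_j − eq_1; set c_j = A_j·A_j − L_j²
c_1 = 144.0000+0.0000−88.2500 = 55.7500
24.0000·x + 0.0000·y = c_1−c_2 = 192.0000
24.0000·x − 10.0000·y = c_1−c_3 = 107.0000
24.0000·x − 20.0000·y = c_1−c_4 = 22.0000
solve first two rows → x=8.0000, y=8.5000
check cable 4: ‖A_4−P‖² = 66.2500 ≈ L_4² = 66.2500 ✓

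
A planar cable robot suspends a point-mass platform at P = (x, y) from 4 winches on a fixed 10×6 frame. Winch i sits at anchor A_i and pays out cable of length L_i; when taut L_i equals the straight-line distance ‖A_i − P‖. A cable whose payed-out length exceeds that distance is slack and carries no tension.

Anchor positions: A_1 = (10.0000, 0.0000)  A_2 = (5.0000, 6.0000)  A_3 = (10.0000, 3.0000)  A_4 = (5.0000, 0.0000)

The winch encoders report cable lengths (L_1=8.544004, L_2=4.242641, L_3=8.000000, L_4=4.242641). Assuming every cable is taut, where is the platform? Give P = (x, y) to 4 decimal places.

(2.0000, 3.0000)

each cable: (A_i−P)·(A_i−P) = L_i²; let k_i = ‖A_i‖²−L_i²
k_1 = 100.0000+0.0000−73.0000 = 27.0000
row 1: 10.0000x − 12.0000y = -16.0000  (k_2=43.0000)
row 2: 0.0000x − 6.0000y = -18.0000  (k_3=45.0000)
row 3: 10.0000x + 0.0000y = 20.0000  (k_4=7.0000)
Cramer on rows 1–2 → x = 2.0000, y = 3.0000
check cable 4: ‖A_4−P‖² = 18.0000 ≈ L_4² = 18.0000 ✓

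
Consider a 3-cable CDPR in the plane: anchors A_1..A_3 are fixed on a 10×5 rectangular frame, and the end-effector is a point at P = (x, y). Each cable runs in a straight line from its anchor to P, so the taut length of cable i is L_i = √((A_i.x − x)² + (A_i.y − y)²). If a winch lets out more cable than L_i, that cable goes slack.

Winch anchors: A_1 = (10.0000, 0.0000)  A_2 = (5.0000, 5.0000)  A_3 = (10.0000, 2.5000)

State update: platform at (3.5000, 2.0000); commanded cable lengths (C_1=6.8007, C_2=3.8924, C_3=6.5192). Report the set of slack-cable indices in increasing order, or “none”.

2

cable 1: L_1 = ‖A_1−P‖ = 6.8007;  C_1 = 6.8007 → taut
cable 2: L_2 = ‖A_2−P‖ = 3.3541;  C_2 = 3.8924 → slack
cable 3: L_3 = ‖A_3−P‖ = 6.5192;  C_3 = 6.5192 → taut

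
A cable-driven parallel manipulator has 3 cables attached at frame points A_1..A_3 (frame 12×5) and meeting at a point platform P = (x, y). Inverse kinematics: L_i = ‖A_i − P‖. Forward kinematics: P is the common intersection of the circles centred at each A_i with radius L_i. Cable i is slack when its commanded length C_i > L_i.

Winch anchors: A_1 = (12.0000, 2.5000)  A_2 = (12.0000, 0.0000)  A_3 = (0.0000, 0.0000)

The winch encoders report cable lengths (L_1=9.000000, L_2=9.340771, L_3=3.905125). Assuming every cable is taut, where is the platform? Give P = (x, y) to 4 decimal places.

each cable: (A_i−P)·(A_i−P) = L_i²; let k_i = ‖A_i‖²−L_i²
k_1 = 144.0000+6.2500−81.0000 = 69.2500
row 1: 0.0000x + 5.0000y = 12.5000  (k_2=56.7500)
row 2: 24.0000x + 5.0000y = 84.5000  (k_3=-15.2500)
Cramer on rows 1–2 → x = 3.0000, y = 2.5000

(3.0000, 2.5000)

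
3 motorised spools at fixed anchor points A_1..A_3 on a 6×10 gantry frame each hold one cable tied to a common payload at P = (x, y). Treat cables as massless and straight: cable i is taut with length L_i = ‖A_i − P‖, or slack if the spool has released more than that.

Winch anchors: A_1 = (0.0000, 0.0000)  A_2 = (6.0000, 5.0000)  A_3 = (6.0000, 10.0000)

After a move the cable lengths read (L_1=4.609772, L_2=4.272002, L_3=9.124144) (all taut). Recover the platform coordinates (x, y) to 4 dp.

(4.5000, 1.0000)

each cable: (A_i−P)·(A_i−P) = L_i²; let q_i = ‖A_i‖²−L_i²
q_1 = 0.0000+0.0000−21.2500 = -21.2500
row 1: -12.0000x − 10.0000y = -64.0000  (q_2=42.7500)
row 2: -12.0000x − 20.0000y = -74.0000  (q_3=52.7500)
Cramer on rows 1–2 → x = 4.5000, y = 1.0000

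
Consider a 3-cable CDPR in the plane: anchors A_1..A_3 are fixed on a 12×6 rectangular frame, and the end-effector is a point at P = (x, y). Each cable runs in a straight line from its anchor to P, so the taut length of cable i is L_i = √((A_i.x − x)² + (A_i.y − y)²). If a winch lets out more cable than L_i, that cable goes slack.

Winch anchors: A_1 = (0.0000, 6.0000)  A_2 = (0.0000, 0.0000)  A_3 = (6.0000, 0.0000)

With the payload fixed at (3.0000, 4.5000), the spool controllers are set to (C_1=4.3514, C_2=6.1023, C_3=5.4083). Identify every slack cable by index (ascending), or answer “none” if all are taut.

1, 2

cable 1: L_1 = ‖A_1−P‖ = 3.3541;  C_1 = 4.3514 → slack
cable 2: L_2 = ‖A_2−P‖ = 5.4083;  C_2 = 6.1023 → slack
cable 3: L_3 = ‖A_3−P‖ = 5.4083;  C_3 = 5.4083 → taut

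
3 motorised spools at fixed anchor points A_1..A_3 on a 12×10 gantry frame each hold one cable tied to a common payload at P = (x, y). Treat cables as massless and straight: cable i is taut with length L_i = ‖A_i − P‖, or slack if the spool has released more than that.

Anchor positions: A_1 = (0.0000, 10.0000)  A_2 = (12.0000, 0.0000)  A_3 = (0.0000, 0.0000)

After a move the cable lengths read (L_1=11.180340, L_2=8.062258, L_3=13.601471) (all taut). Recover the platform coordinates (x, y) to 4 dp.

circle eqns → linear via eq_j − eq_1; set q_j = A_j·A_j − L_j²
q_1 = 0.0000+100.0000−125.0000 = -25.0000
-24.0000·x + 20.0000·y = q_1−q_2 = -104.0000
0.0000·x + 20.0000·y = q_1−q_3 = 160.0000
solve first two rows → x=11.0000, y=8.0000

(11.0000, 8.0000)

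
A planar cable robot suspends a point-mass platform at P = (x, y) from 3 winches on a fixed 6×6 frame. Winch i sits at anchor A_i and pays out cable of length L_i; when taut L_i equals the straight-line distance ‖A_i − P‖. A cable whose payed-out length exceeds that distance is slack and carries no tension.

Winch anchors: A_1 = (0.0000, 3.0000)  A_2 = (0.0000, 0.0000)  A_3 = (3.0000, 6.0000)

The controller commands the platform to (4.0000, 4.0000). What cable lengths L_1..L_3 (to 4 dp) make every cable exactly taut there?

(4.1231, 5.6569, 2.2361)

cable 1: Δx=-4.0000, Δy=-1.0000; L_1 = √(Δx²+Δy²) = 4.1231
cable 2: Δx=-4.0000, Δy=-4.0000; L_2 = √(Δx²+Δy²) = 5.6569
cable 3: Δx=-1.0000, Δy=2.0000; L_3 = √(Δx²+Δy²) = 2.2361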